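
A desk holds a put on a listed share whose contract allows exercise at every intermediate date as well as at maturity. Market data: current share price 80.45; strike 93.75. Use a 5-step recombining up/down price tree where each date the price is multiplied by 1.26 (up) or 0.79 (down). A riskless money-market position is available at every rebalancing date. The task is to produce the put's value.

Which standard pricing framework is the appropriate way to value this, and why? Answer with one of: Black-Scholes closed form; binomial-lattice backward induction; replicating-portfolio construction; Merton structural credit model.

Key observation: the defining feature is the embedded early-exercise option across 5 discrete dates on the spot-80.45 tree; pricing the strike-93.75 put means working backward with an exercise test at every node.

framework: binomial-lattice backward induction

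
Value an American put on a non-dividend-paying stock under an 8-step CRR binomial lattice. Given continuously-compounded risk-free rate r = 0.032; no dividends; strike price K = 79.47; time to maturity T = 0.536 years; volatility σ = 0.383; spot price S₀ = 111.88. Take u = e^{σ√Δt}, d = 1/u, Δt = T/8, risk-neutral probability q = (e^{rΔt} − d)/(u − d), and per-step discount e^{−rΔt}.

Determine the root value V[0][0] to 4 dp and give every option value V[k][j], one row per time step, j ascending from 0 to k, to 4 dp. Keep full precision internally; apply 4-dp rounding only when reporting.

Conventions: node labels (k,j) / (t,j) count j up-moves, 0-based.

params: Δt=0.06700 u=1.10422 d=0.90562 q=0.48604 e^(-rΔt)=0.99786
t_8 payoffs: 28.8508 17.7502 4.2153 0.0000 0.0000 0.0000 0.0000 0.0000 0.0000
k=7: node(7,0) S=55.8946 payoff=23.5754 vs cont=23.4052 → 23.5754 [stop]  node(7,1) S=68.1521 payoff=11.3179 vs cont=11.1477 → 11.3179 [stop]  node(7,2) S=83.0976 payoff=0.0000 vs cont=2.1618 → 2.1618 [wait]  node(7,3) S=101.3206 payoff=0.0000 vs cont=0.0000 → 0.0000 [wait]  node(7,4) S=123.5399 payoff=0.0000 vs cont=0.0000 → 0.0000 [wait]  node(7,5) S=150.6318 payoff=0.0000 vs cont=0.0000 → 0.0000 [wait]  node(7,6) S=183.6648 payoff=0.0000 vs cont=0.0000 → 0.0000 [wait]  node(7,7) S=223.9419 payoff=0.0000 vs cont=0.0000 → 0.0000 [wait]
k=6: node(6,0) S=61.7198 payoff=17.7502 vs cont=17.5800 → 17.7502 [stop]  node(6,1) S=75.2547 payoff=4.2153 vs cont=6.8530 → 6.8530 [wait]  node(6,2) S=91.7578 payoff=0.0000 vs cont=1.1087 → 1.1087 [wait]  node(6,3) S=111.8800 payoff=0.0000 vs cont=0.0000 → 0.0000 [wait]  node(6,4) S=136.4149 payoff=0.0000 vs cont=0.0000 → 0.0000 [wait]  node(6,5) S=166.3302 payoff=0.0000 vs cont=0.0000 → 0.0000 [wait]  node(6,6) S=202.8059 payoff=0.0000 vs cont=0.0000 → 0.0000 [wait]
k=5: node(5,0) S=68.1521 payoff=11.3179 vs cont=12.4270 → 12.4270 [wait]  node(5,1) S=83.0976 payoff=0.0000 vs cont=4.0523 → 4.0523 [wait]  node(5,2) S=101.3206 payoff=0.0000 vs cont=0.5686 → 0.5686 [wait]  node(5,3) S=123.5399 payoff=0.0000 vs cont=0.0000 → 0.0000 [wait]  node(5,4) S=150.6318 payoff=0.0000 vs cont=0.0000 → 0.0000 [wait]  node(5,5) S=183.6648 payoff=0.0000 vs cont=0.0000 → 0.0000 [wait]
k=4: node(4,0) S=75.2547 payoff=4.2153 vs cont=8.3387 → 8.3387 [wait]  node(4,1) S=91.7578 payoff=0.0000 vs cont=2.3540 → 2.3540 [wait]  node(4,2) S=111.8800 payoff=0.0000 vs cont=0.2916 → 0.2916 [wait]  node(4,3) S=136.4149 payoff=0.0000 vs cont=0.0000 → 0.0000 [wait]  node(4,4) S=166.3302 payoff=0.0000 vs cont=0.0000 → 0.0000 [wait]
k=3: node(3,0) S=83.0976 payoff=0.0000 vs cont=5.4182 → 5.4182 [wait]  node(3,1) S=101.3206 payoff=0.0000 vs cont=1.3487 → 1.3487 [wait]  node(3,2) S=123.5399 payoff=0.0000 vs cont=0.1496 → 0.1496 [wait]  node(3,3) S=150.6318 payoff=0.0000 vs cont=0.0000 → 0.0000 [wait]
k=2: node(2,0) S=91.7578 payoff=0.0000 vs cont=3.4329 → 3.4329 [wait]  node(2,1) S=111.8800 payoff=0.0000 vs cont=0.7642 → 0.7642 [wait]  node(2,2) S=136.4149 payoff=0.0000 vs cont=0.0767 → 0.0767 [wait]
k=1: node(1,0) S=101.3206 payoff=0.0000 vs cont=2.1312 → 2.1312 [wait]  node(1,1) S=123.5399 payoff=0.0000 vs cont=0.4291 → 0.4291 [wait]
k=0: node(0,0) S=111.8800 payoff=0.0000 vs cont=1.3012 → 1.3012 [wait]

price = 1.3012
tree:
1.3012
2.1312 0.4291
3.4329 0.7642 0.0767
5.4182 1.3487 0.1496 0.0000
8.3387 2.3540 0.2916 0.0000 0.0000
12.4270 4.0523 0.5686 0.0000 0.0000 0.0000
17.7502 6.8530 1.1087 0.0000 0.0000 0.0000 0.0000
23.5754 11.3179 2.1618 0.0000 0.0000 0.0000 0.0000 0.0000
28.8508 17.7502 4.2153 0.0000 0.0000 0.0000 0.0000 0.0000 0.0000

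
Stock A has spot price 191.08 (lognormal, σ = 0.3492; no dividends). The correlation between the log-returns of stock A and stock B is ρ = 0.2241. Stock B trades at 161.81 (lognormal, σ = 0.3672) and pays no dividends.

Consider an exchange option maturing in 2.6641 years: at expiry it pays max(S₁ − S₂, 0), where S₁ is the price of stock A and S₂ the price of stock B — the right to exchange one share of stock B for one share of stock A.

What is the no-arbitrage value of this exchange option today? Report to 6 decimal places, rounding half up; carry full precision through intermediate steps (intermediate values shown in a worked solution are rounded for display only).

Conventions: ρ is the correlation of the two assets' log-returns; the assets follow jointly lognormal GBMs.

σ_eff = √(σ₁² + σ₂² − 2ρσ₁σ₂) = √(0.3492² + 0.3672² − 2·0.2241·0.3492·0.3672) = 0.446436
d₁ = (ln(S₁/S₂) + (q₂ − q₁ + σ_eff²/2)T) / (σ_eff√T) = (ln(191.08/161.81) + (0.0 − 0.0 + 0.099653)·2.6641) / 0.728677 = 0.592518
d₂ = d₁ − σ_eff√T = 0.592518 − 0.728677 = -0.136158
N(d₁) = 0.723248,  N(d₂) = 0.445848
V = S₁·e^{−q₁T}·N(d₁) − S₂·e^{−q₂T}·N(d₂) = 138.198266 − 72.142667 = 66.055599
Key observation: pricing in stock B-units makes this a unit-strike call on the ratio S₁/S₂ — the risk-free rate cancels and cannot affect the value.

exchange price = 66.055599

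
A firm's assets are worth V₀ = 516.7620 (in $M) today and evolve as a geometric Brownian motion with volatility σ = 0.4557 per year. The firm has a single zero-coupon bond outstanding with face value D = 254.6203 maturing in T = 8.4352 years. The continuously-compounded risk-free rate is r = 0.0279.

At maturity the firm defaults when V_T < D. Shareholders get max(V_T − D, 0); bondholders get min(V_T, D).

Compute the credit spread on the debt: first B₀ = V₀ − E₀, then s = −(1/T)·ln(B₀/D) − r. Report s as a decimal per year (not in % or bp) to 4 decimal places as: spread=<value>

Work the structural quantities from V₀ = 516.7620 against face 254.6203:
d₁ = [ln(V₀/D) + (r + σ²/2)T] / (σ√T)
   = [ln(516.7620/254.6203) + (0.0279 + 0.5·0.4557²)·8.4352] / (0.4557·√8.4352)
   = [0.707809 + 1.111179] / 1.323508 = 1.374369
d₂ = d₁ − σ√T = 1.374369 − 1.323508 = 0.050860
N(d₁) = 0.915336,  N(d₂) = 0.520281,  e^(−rT) = 0.790300
E₀ = V₀·N(d₁) − D·e^(−rT)·N(d₂)
   = 516.7620·0.915336 − 254.6203·0.790300·0.520281 = 368.316599
B₀ = V₀ − E₀ = 516.7620 − 368.316599 = 148.445401
spread = −(1/T)·ln(B₀/D) − r = −(1/8.4352)·ln(148.445401/254.6203) − 0.0279 = 0.03606484

spread=0.0361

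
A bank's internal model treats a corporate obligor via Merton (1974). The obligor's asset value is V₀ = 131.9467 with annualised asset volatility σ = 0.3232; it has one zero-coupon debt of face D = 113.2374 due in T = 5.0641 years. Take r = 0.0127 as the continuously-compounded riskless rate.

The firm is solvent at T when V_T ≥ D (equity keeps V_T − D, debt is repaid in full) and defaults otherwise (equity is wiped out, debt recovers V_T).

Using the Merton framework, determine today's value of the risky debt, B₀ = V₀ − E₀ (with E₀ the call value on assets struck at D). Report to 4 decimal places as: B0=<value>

B0=83.8397

Apply the equity-as-call identities (strike 113.2374, horizon 5.0641 years):
d₁ = [ln(V₀/D) + (r + σ²/2)T] / (σ√T)
   = [ln(131.9467/113.2374) + (0.0127 + 0.5·0.3232²)·5.0641] / (0.3232·√5.0641)
   = [0.152912 + 0.328808] / 0.727315 = 0.662325
d₂ = d₁ − σ√T = 0.662325 − 0.727315 = -0.064990
N(d₁) = 0.746119,  N(d₂) = 0.474091,  e^(−rT) = 0.937710
E₀ = V₀·N(d₁) − D·e^(−rT)·N(d₂)
   = 131.9467·0.746119 − 113.2374·0.937710·0.474091 = 48.107047
B₀ = V₀ − E₀ = 131.9467 − 48.107047 = 83.839653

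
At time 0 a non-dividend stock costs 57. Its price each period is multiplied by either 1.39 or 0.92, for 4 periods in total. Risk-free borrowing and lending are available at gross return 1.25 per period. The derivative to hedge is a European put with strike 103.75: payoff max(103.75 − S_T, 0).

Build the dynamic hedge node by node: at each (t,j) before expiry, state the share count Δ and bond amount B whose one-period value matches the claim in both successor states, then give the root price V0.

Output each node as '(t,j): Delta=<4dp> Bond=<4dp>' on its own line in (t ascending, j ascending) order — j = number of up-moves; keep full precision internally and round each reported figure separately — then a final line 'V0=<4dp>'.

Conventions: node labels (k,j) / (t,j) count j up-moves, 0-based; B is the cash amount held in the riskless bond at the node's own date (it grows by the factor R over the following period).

No-arbitrage ⇒ martingale measure with p* = (R−d)/(u−d) = 0.7021.
Expiry values: V(4,0)=62.9156, V(4,1)=42.0545, V(4,2)=10.5362, V(4,3)=0.0000, V(4,4)=0.0000
  t=3,j=0: stock 44.3852 → up 61.6955 (V=42.0545), down 40.8344 (V=62.9156). Price 38.6148; hedge Δ=-1.0000, bond B=83.0000.
  t=3,j=1: stock 67.0603 → up 93.2138 (V=10.5362), down 61.6955 (V=42.0545). Price 15.9397; hedge Δ=-1.0000, bond B=83.0000.
  t=3,j=2: stock 101.3193 → up 140.8339 (V=0.0000), down 93.2138 (V=10.5362). Price 2.5108; hedge Δ=-0.2213, bond B=24.9283.
  t=3,j=3: stock 153.0803 → up 212.7816 (V=0.0000), down 140.8339 (V=0.0000). Price 0.0000; hedge Δ=0.0000, bond B=0.0000.
  t=2,j=0: stock 48.2448 → up 67.0603 (V=15.9397), down 44.3852 (V=38.6148). Price 18.1552; hedge Δ=-1.0000, bond B=66.4000.
  t=2,j=1: stock 72.8916 → up 101.3193 (V=2.5108), down 67.0603 (V=15.9397). Price 5.2087; hedge Δ=-0.3920, bond B=33.7810.
  t=2,j=2: stock 110.1297 → up 153.0803 (V=0.0000), down 101.3193 (V=2.5108). Price 0.5983; hedge Δ=-0.0485, bond B=5.9403.
  t=1,j=0: stock 52.4400 → up 72.8916 (V=5.2087), down 48.2448 (V=18.1552). Price 7.2521; hedge Δ=-0.5253, bond B=34.7978.
  t=1,j=1: stock 79.2300 → up 110.1297 (V=0.5983), down 72.8916 (V=5.2087). Price 1.5773; hedge Δ=-0.1238, bond B=11.3866.
  t=0,j=0: stock 57.0000 → up 79.2300 (V=1.5773), down 52.4400 (V=7.2521). Price 2.6141; hedge Δ=-0.2118, bond B=14.6881.
As a check, the time-0 holding Δ(0,0)·S0 + B(0,0) comes to 2.6141 — exactly V0.

(0,0): Delta=-0.2118 Bond=14.6881
(1,0): Delta=-0.5253 Bond=34.7978
(1,1): Delta=-0.1238 Bond=11.3866
(2,0): Delta=-1.0000 Bond=66.4000
(2,1): Delta=-0.3920 Bond=33.7810
(2,2): Delta=-0.0485 Bond=5.9403
(3,0): Delta=-1.0000 Bond=83.0000
(3,1): Delta=-1.0000 Bond=83.0000
(3,2): Delta=-0.2213 Bond=24.9283
(3,3): Delta=0.0000 Bond=0.0000
V0=2.6141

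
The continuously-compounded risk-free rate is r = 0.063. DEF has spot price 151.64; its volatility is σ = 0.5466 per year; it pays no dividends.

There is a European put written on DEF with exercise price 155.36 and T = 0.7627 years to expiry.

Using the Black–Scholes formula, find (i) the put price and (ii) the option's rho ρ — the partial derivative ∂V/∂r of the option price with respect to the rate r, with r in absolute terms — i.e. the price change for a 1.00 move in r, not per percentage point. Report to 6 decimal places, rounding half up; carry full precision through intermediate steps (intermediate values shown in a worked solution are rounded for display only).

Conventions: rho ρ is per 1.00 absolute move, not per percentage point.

σ√T = 0.5466·√0.7627 = 0.477361
d₁ = (ln(S/K) + (r+σ²/2)T) / (σ√T) = (ln(151.64/155.36) + (0.063+0.5466²/2)·0.7627) / 0.477361 = (-0.024236 + 0.161987) / 0.477361 = 0.288568
d₂ = d₁ − σ√T = 0.288568 − 0.477361 = -0.188793
e^{−rT} = 0.953086
N(−d₁) = 0.386456,  N(−d₂) = 0.574872
Put price V = K·e^{−rT}·N(−d₂) − S·N(−d₁) = 85.122177 − 58.602193 = 26.519984
ρ = −K·T·e^{−rT}·N(−d₂) = -64.922684

price = 26.519984
ρ = -64.922684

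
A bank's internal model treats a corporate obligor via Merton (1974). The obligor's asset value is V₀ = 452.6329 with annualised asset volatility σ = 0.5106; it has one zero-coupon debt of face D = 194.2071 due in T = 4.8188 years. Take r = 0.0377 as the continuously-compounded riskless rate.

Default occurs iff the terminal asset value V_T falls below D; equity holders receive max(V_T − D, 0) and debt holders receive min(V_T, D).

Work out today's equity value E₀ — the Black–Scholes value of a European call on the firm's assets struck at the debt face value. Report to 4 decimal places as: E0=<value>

E0=317.5176

Work the structural quantities from V₀ = 452.6329 against face 194.2071:
d₁ = [ln(V₀/D) + (r + σ²/2)T] / (σ√T)
   = [ln(452.6329/194.2071) + (0.0377 + 0.5·0.5106²)·4.8188] / (0.5106·√4.8188)
   = [0.846156 + 0.809829] / 1.120857 = 1.477428
d₂ = d₁ − σ√T = 1.477428 − 1.120857 = 0.356571
N(d₁) = 0.930219,  N(d₂) = 0.639293,  e^(−rT) = 0.833878
E₀ = V₀·N(d₁) − D·e^(−rT)·N(d₂)
   = 452.6329·0.930219 − 194.2071·0.833878·0.639293 = 317.517627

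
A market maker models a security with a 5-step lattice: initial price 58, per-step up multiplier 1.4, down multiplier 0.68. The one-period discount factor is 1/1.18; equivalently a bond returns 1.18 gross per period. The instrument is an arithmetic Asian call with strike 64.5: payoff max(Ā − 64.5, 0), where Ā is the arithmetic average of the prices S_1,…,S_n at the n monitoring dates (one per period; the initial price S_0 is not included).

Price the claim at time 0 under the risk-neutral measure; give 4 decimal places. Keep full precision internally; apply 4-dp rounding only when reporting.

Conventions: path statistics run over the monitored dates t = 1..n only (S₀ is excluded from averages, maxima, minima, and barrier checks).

No-arbitrage gives p* = (R−d)/(u−d) = 0.6944: enumerate every path, weight its payoff by its p*-probability, and discount by R^5.
Enumerate all 2^5 = 32 price paths (U = up ×1.4, D = down ×0.68); each path with k up-moves has probability p*^k·(1−p*)^(5−k).
DDDDD: Ā=21.0661, payoff=0.0000, prob=0.002663
UDDDD: Ā=43.3713, payoff=0.0000, prob=0.006053
DUDDD: Ā=35.0193, payoff=0.0000, prob=0.006053
UUDDD: Ā=72.0985, payoff=7.5985, prob=0.013758
DDUDD: Ā=29.3399, payoff=0.0000, prob=0.006053
UDUDD: Ā=60.4057, payoff=0.0000, prob=0.013758
DUUDD: Ā=52.0537, payoff=0.0000, prob=0.013758
UUUDD: Ā=107.1694, payoff=42.6694, prob=0.031267
DDDUD: Ā=25.4780, payoff=0.0000, prob=0.006053
UDDUD: Ā=52.4546, payoff=0.0000, prob=0.013758
DUDUD: Ā=44.1026, payoff=0.0000, prob=0.013758
UUDUD: Ā=90.7995, payoff=26.2995, prob=0.031267
DDUUD: Ā=38.4233, payoff=0.0000, prob=0.013758
UDUUD: Ā=79.1067, payoff=14.6067, prob=0.031267
DUUUD: Ā=70.7547, payoff=6.2547, prob=0.031267
UUUUD: Ā=145.6715, payoff=81.1715, prob=0.071062
DDDDU: Ā=22.8518, payoff=0.0000, prob=0.006053
UDDDU: Ā=47.0479, payoff=0.0000, prob=0.013758
DUDDU: Ā=38.6959, payoff=0.0000, prob=0.013758
UUDDU: Ā=79.6680, payoff=15.1680, prob=0.031267
DDUDU: Ā=33.0165, payoff=0.0000, prob=0.013758
UDUDU: Ā=67.9752, payoff=3.4752, prob=0.031267
DUUDU: Ā=59.6232, payoff=0.0000, prob=0.031267
UUUDU: Ā=122.7536, payoff=58.2536, prob=0.071062
DDDUU: Ā=29.1546, payoff=0.0000, prob=0.013758
UDDUU: Ā=60.0241, payoff=0.0000, prob=0.031267
DUDUU: Ā=51.6721, payoff=0.0000, prob=0.031267
UUDUU: Ā=106.3837, payoff=41.8837, prob=0.071062
DDUUU: Ā=45.9927, payoff=0.0000, prob=0.031267
UDUUU: Ā=94.6909, payoff=30.1909, prob=0.071062
DUUUU: Ā=86.3389, payoff=21.8389, prob=0.071062
UUUUU: Ā=177.7565, payoff=113.2565, prob=0.161506
Price = Σ prob·payoff / R^5 = 38.369412 / 2.287758 = 16.7716

price = 16.7716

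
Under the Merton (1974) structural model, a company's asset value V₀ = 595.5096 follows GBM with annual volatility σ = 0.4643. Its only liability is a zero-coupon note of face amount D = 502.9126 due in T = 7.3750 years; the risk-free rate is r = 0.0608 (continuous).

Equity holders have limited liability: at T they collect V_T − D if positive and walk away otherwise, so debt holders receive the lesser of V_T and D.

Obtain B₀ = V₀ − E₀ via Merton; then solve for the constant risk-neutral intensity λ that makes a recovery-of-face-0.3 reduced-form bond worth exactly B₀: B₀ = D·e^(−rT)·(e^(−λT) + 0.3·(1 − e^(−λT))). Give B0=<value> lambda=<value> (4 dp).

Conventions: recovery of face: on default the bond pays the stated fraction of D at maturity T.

With assets at 595.5096 and a single debt payment of 502.9126 at 7.3750 years:
d₁ = [ln(V₀/D) + (r + σ²/2)T] / (σ√T)
   = [ln(595.5096/502.9126) + (0.0608 + 0.5·0.4643²)·7.3750] / (0.4643·√7.3750)
   = [0.169001 + 1.243331] / 1.260897 = 1.120101
d₂ = d₁ − σ√T = 1.120101 − 1.260897 = -0.140796
N(d₁) = 0.868665,  N(d₂) = 0.444015,  e^(−rT) = 0.638649
E₀ = V₀·N(d₁) − D·e^(−rT)·N(d₂)
   = 595.5096·0.868665 − 502.9126·0.638649·0.444015 = 374.687153
B₀ = V₀ − E₀ = 595.5096 − 374.687153 = 220.822447
e^(−λT) = (B₀·e^(rT)/D − 0.3)/(1 − 0.3) = (220.8224·1.565805/502.9126 − 0.3)/0.7 = 0.55360660
λ = −ln(0.55360660)/7.3750 = 0.080176

B0=220.8224 lambda=0.0802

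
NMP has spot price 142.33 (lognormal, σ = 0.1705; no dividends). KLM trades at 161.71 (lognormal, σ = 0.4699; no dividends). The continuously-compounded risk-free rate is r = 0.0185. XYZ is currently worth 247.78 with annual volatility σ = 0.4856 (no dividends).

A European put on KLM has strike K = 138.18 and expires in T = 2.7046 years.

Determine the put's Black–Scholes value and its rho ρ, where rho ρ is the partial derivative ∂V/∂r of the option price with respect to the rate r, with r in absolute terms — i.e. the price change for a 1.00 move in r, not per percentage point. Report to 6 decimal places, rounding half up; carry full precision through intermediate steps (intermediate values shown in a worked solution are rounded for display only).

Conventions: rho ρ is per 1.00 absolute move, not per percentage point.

price = 30.444260
ρ = -194.459731

σ√T = 0.4699·√2.7046 = 0.772782
d₁ = (ln(S/K) + (r+σ²/2)T) / (σ√T) = (ln(161.71/138.18) + (0.0185+0.4699²/2)·2.7046) / 0.772782 = (0.157247 + 0.348631) / 0.772782 = 0.654620
d₂ = d₁ − σ√T = 0.654620 − 0.772782 = -0.118162
e^{−rT} = 0.951196
N(−d₁) = 0.256356,  N(−d₂) = 0.547030
Put price V = K·e^{−rT}·N(−d₂) − S·N(−d₁) = 71.899627 − 41.455366 = 30.444260
ρ = −K·T·e^{−rT}·N(−d₂) = -194.459731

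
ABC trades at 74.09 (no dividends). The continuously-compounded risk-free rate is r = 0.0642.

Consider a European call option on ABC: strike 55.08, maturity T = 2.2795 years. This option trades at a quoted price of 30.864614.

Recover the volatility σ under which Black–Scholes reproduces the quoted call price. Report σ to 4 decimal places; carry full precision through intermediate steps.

At σ = 0.3861 the Black–Scholes value reproduces the quote:
σ√T = 0.3861·√2.2795 = 0.582934
d₁ = (ln(S/K) + (r+σ²/2)T) / (σ√T) = (ln(74.09/55.08) + (0.0642+0.3861²/2)·2.2795) / 0.582934 = (0.296494 + 0.316250) / 0.582934 = 1.051137
d₂ = d₁ − σ√T = 1.051137 − 0.582934 = 0.468203
e^{−rT} = 0.863861
N(d₁) = 0.853402,  N(d₂) = 0.680180
V = S·N(d₁) − K·e^{−rT}·N(d₂) = 63.228572 − 32.363958 = 30.864614 (matching the quote); vega is positive throughout, so no other σ reproduces this price

sigma = 0.3861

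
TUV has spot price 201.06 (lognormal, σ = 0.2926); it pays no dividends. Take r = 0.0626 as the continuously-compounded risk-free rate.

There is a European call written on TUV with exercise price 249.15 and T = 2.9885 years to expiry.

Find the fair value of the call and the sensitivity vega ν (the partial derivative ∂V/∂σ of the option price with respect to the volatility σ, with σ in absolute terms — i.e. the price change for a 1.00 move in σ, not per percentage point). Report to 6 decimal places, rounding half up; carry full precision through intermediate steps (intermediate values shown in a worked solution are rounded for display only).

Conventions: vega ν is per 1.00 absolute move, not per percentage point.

σ√T = 0.2926·√2.9885 = 0.505826
d₁ = (ln(S/K) + (r+σ²/2)T) / (σ√T) = (ln(201.06/249.15) + (0.0626+0.2926²/2)·2.9885) / 0.505826 = (-0.214452 + 0.315010) / 0.505826 = 0.198800
d₂ = d₁ − σ√T = 0.198800 − 0.505826 = -0.307026
e^{−rT} = 0.829377
N(d₁) = 0.578790,  N(d₂) = 0.379412
Call price V = S·N(d₁) − K·e^{−rT}·N(d₂) = 116.371604 − 78.401432 = 37.970173
φ(d₁) = (1/√(2π))·e^{−d₁²/2} = 0.391136
ν = S·φ(d₁)·√T = 135.950371

price = 37.970173
ν = 135.950371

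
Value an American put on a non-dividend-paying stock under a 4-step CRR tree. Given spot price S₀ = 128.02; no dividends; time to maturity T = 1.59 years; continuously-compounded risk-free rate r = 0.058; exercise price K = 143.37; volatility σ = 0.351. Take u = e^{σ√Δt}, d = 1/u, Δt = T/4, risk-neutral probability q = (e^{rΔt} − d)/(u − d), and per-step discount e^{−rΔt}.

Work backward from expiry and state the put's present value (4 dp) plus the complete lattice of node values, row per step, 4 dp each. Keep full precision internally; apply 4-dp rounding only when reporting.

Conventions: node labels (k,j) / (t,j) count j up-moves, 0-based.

params: Δt=0.39750 u=1.24769 d=0.80148 q=0.49717 e^(-rΔt)=0.97721
t_4 payoffs: 90.5443 61.1341 15.3500 0.0000 0.0000
k=3: node(3,0) S=65.9103 payoff=77.4597 vs cont=74.1921 → 77.4597 [stop]  node(3,1) S=102.6053 payoff=40.7647 vs cont=37.4971 → 40.7647 [stop]  node(3,2) S=159.7298 payoff=0.0000 vs cont=7.5426 → 7.5426 [wait]  node(3,3) S=248.6578 payoff=0.0000 vs cont=0.0000 → 0.0000 [wait]
k=2: node(2,0) S=82.2359 payoff=61.1341 vs cont=57.8665 → 61.1341 [stop]  node(2,1) S=128.0200 payoff=15.3500 vs cont=23.6951 → 23.6951 [wait]  node(2,2) S=199.2939 payoff=0.0000 vs cont=3.7062 → 3.7062 [wait]
k=1: node(1,0) S=102.6053 payoff=40.7647 vs cont=41.5515 → 41.5515 [wait]  node(1,1) S=159.7298 payoff=0.0000 vs cont=13.4437 → 13.4437 [wait]
k=0: node(0,0) S=128.0200 payoff=15.3500 vs cont=26.9487 → 26.9487 [wait]

price = 26.9487
tree:
26.9487
41.5515 13.4437
61.1341 23.6951 3.7062
77.4597 40.7647 7.5426 0.0000
90.5443 61.1341 15.3500 0.0000 0.0000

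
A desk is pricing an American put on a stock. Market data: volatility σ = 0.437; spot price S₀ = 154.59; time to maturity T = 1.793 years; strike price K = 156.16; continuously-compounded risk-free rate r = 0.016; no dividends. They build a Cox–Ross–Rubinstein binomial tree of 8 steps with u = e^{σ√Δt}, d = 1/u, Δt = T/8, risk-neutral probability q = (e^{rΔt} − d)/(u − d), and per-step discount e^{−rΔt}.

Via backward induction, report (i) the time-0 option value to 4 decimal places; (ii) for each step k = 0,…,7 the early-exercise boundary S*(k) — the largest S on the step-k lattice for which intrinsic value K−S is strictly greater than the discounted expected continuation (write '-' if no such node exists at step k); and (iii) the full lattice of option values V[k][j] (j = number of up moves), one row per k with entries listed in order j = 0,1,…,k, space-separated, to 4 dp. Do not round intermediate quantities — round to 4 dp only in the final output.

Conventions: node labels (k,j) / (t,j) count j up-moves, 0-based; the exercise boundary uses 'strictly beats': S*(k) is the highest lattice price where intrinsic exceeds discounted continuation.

Δt=0.22412, u=1.22984, d=0.81311, q=0.45708, disc=e^(-rΔt)=0.99642
k=8 terminal: V=max(K-S,0) → 126.6212 111.4824 88.5848 53.9521 1.5700 0.0000 0.0000 0.0000 0.0000
k=7: j=0 S=36.3280 intr=119.8320 cont=119.2730 V=119.8320[EX]; j=1 S=54.9463 intr=101.2137 cont=100.6547 V=101.2137[EX]; j=2 S=83.1067 intr=73.0533 cont=72.4943 V=73.0533[EX]; j=3 S=125.6993 intr=30.4607 cont=29.9017 V=30.4607[EX]; j=4 S=190.1209 intr=0.0000 cont=0.8493 V=0.8493[hold]; j=5 S=287.5590 intr=0.0000 cont=0.0000 V=0.0000[hold]; j=6 S=434.9346 intr=0.0000 cont=0.0000 V=0.0000[hold]; j=7 S=657.8411 intr=0.0000 cont=0.0000 V=0.0000[hold]  S*(7)=125.6993
k=6: j=0 S=44.6776 intr=111.4824 cont=110.9234 V=111.4824[EX]; j=1 S=67.5752 intr=88.5848 cont=88.0258 V=88.5848[EX]; j=2 S=102.2079 intr=53.9521 cont=53.3931 V=53.9521[EX]; j=3 S=154.5900 intr=1.5700 cont=16.8652 V=16.8652[hold]; j=4 S=233.8183 intr=0.0000 cont=0.4595 V=0.4595[hold]; j=5 S=353.6515 intr=0.0000 cont=0.0000 V=0.0000[hold]; j=6 S=534.8999 intr=0.0000 cont=0.0000 V=0.0000[hold]  S*(6)=102.2079
k=5: j=0 S=54.9463 intr=101.2137 cont=100.6547 V=101.2137[EX]; j=1 S=83.1067 intr=73.0533 cont=72.4943 V=73.0533[EX]; j=2 S=125.6993 intr=30.4607 cont=36.8679 V=36.8679[hold]; j=3 S=190.1209 intr=0.0000 cont=9.3329 V=9.3329[hold]; j=4 S=287.5590 intr=0.0000 cont=0.2486 V=0.2486[hold]; j=5 S=434.9346 intr=0.0000 cont=0.0000 V=0.0000[hold]  S*(5)=83.1067
k=4: j=0 S=67.5752 intr=88.5848 cont=88.0258 V=88.5848[EX]; j=1 S=102.2079 intr=53.9521 cont=56.3113 V=56.3113[hold]; j=2 S=154.5900 intr=1.5700 cont=24.1952 V=24.1952[hold]; j=3 S=233.8183 intr=0.0000 cont=5.1621 V=5.1621[hold]; j=4 S=353.6515 intr=0.0000 cont=0.1345 V=0.1345[hold]  S*(4)=67.5752
k=3: j=0 S=83.1067 intr=73.0533 cont=73.5688 V=73.5688[hold]; j=1 S=125.6993 intr=30.4607 cont=41.4825 V=41.4825[hold]; j=2 S=190.1209 intr=0.0000 cont=15.4400 V=15.4400[hold]; j=3 S=287.5590 intr=0.0000 cont=2.8538 V=2.8538[hold]  S*(3)=-
k=2: j=0 S=102.2079 intr=53.9521 cont=58.6919 V=58.6919[hold]; j=1 S=154.5900 intr=1.5700 cont=29.4730 V=29.4730[hold]; j=2 S=233.8183 intr=0.0000 cont=9.6524 V=9.6524[hold]  S*(2)=-
k=1: j=0 S=125.6993 intr=30.4607 cont=45.1741 V=45.1741[hold]; j=1 S=190.1209 intr=0.0000 cont=20.3403 V=20.3403[hold]  S*(1)=-
k=0: j=0 S=154.5900 intr=1.5700 cont=33.7019 V=33.7019[hold]  S*(0)=-

price = 33.7019
boundary = - - - - 67.5752 83.1067 102.2079 125.6993
tree:
33.7019
45.1741 20.3403
58.6919 29.4730 9.6524
73.5688 41.4825 15.4400 2.8538
88.5848 56.3113 24.1952 5.1621 0.1345
101.2137 73.0533 36.8679 9.3329 0.2486 0.0000
111.4824 88.5848 53.9521 16.8652 0.4595 0.0000 0.0000
119.8320 101.2137 73.0533 30.4607 0.8493 0.0000 0.0000 0.0000
126.6212 111.4824 88.5848 53.9521 1.5700 0.0000 0.0000 0.0000 0.0000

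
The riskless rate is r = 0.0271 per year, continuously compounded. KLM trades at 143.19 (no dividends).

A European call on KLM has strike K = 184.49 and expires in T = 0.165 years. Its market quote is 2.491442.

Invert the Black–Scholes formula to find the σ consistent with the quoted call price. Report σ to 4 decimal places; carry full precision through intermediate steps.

At σ = 0.5560 the Black–Scholes value reproduces the quote:
σ√T = 0.556·√0.165 = 0.225848
d₁ = (ln(S/K) + (r+σ²/2)T) / (σ√T) = (ln(143.19/184.49) + (0.0271+0.556²/2)·0.165) / 0.225848 = (-0.253423 + 0.029975) / 0.225848 = -0.989371
d₂ = d₁ − σ√T = -0.989371 − 0.225848 = -1.215219
e^{−rT} = 0.995538
N(d₁) = 0.161241,  N(d₂) = 0.112141
V = S·N(d₁) − K·e^{−rT}·N(d₂) = 23.088091 − 20.596649 = 2.491442 (matching the quote); vega is positive throughout, so no other σ reproduces this price

sigma = 0.5560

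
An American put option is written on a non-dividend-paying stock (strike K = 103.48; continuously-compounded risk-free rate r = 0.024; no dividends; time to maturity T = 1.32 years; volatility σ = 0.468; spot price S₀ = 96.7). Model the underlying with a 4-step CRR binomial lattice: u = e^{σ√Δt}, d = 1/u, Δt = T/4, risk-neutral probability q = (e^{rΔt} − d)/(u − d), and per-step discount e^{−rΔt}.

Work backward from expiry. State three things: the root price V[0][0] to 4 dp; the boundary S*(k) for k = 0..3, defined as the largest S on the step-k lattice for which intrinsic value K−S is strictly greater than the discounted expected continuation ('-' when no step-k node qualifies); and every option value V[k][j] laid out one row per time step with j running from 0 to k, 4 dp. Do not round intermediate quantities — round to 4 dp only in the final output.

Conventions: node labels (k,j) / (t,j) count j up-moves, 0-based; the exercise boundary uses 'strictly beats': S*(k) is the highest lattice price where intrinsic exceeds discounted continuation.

Δt=0.33000, u=1.30845, d=0.76426, q=0.44780, disc=e^(-rΔt)=0.99211
k=4 terminal: V=max(K-S,0) → 70.4891 46.9980 6.7800 0.0000 0.0000
k=3: j=0 S=43.1670 intr=60.3130 cont=59.4967 V=60.3130[EX]; j=1 S=73.9041 intr=29.5759 cont=28.7596 V=29.5759[EX]; j=2 S=126.5274 intr=0.0000 cont=3.7144 V=3.7144[hold]; j=3 S=216.6212 intr=0.0000 cont=0.0000 V=0.0000[hold]  S*(3)=73.9041
k=2: j=0 S=56.4820 intr=46.9980 cont=46.1817 V=46.9980[EX]; j=1 S=96.7000 intr=6.7800 cont=17.8531 V=17.8531[hold]; j=2 S=165.5552 intr=0.0000 cont=2.0349 V=2.0349[hold]  S*(2)=56.4820
k=1: j=0 S=73.9041 intr=29.5759 cont=33.6791 V=33.6791[hold]; j=1 S=126.5274 intr=0.0000 cont=10.6847 V=10.6847[hold]  S*(1)=-
k=0: j=0 S=96.7000 intr=6.7800 cont=23.1977 V=23.1977[hold]  S*(0)=-

price = 23.1977
boundary = - - 56.4820 73.9041
tree:
23.1977
33.6791 10.6847
46.9980 17.8531 2.0349
60.3130 29.5759 3.7144 0.0000
70.4891 46.9980 6.7800 0.0000 0.0000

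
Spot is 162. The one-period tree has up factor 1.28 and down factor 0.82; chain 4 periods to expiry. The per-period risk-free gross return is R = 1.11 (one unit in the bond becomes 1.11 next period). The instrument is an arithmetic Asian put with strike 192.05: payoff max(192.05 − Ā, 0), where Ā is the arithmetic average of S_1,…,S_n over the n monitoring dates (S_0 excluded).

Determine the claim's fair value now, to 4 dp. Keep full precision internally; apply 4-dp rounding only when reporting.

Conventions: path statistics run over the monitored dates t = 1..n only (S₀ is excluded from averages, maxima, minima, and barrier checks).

price = 10.5175

Set p* = 0.6304 (from d < R < u); the path-dependent value is the discounted p*-expectation over all price paths.
Enumerate all 2^4 = 16 price paths (U = up ×1.28, D = down ×0.82); each path with k up-moves has probability p*^k·(1−p*)^(4−k).
DDDD: Ā=101.0835, payoff=90.9665, prob=0.018654
UDDD: Ā=157.7889, payoff=34.2611, prob=0.031821
DUDD: Ā=139.1589, payoff=52.8911, prob=0.031821
UUDD: Ā=217.2237, payoff=0.0000, prob=0.054283
DDUD: Ā=123.8823, payoff=68.1677, prob=0.031821
UDUD: Ā=193.3773, payoff=0.0000, prob=0.054283
DUUD: Ā=174.7473, payoff=17.3027, prob=0.054283
UUUD: Ā=272.7763, payoff=0.0000, prob=0.092600
DDDU: Ā=111.3555, payoff=80.6945, prob=0.031821
UDDU: Ā=173.8233, payoff=18.2267, prob=0.054283
DUDU: Ā=155.1933, payoff=36.8567, prob=0.054283
UUDU: Ā=242.2529, payoff=0.0000, prob=0.092600
DDUU: Ā=139.9167, payoff=52.1333, prob=0.054283
UDUU: Ā=218.4065, payoff=0.0000, prob=0.092600
DUUU: Ā=199.7765, payoff=0.0000, prob=0.092600
UUUU: Ā=311.8462, payoff=0.0000, prob=0.157965
Price = Σ prob·payoff / R^4 = 15.966336 / 1.518070 = 10.5175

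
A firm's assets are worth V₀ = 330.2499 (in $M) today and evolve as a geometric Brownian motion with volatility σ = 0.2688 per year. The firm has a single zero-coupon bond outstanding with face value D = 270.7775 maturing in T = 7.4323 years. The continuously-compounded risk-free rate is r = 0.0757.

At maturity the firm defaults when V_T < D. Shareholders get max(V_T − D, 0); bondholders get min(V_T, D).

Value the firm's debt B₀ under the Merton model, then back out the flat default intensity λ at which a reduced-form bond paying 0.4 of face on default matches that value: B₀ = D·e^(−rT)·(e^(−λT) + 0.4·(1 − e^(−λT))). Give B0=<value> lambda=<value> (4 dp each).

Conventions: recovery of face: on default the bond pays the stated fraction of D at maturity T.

B0=142.0095 lambda=0.0191

Equity is a call on the firm's assets struck at D = 270.7775:
d₁ = [ln(V₀/D) + (r + σ²/2)T] / (σ√T)
   = [ln(330.2499/270.7775) + (0.0757 + 0.5·0.2688²)·7.4323] / (0.2688·√7.4323)
   = [0.198552 + 0.831130] / 0.732809 = 1.405116
d₂ = d₁ − σ√T = 1.405116 − 0.732809 = 0.672307
N(d₁) = 0.920007,  N(d₂) = 0.749306,  e^(−rT) = 0.569712
E₀ = V₀·N(d₁) − D·e^(−rT)·N(d₂)
   = 330.2499·0.920007 − 270.7775·0.569712·0.749306 = 188.240377
B₀ = V₀ − E₀ = 330.2499 − 188.240377 = 142.009523
e^(−λT) = (B₀·e^(rT)/D − 0.4)/(1 − 0.4) = (142.0095·1.755274/270.7775 − 0.4)/0.6 = 0.86759189
λ = −ln(0.86759189)/7.4323 = 0.019110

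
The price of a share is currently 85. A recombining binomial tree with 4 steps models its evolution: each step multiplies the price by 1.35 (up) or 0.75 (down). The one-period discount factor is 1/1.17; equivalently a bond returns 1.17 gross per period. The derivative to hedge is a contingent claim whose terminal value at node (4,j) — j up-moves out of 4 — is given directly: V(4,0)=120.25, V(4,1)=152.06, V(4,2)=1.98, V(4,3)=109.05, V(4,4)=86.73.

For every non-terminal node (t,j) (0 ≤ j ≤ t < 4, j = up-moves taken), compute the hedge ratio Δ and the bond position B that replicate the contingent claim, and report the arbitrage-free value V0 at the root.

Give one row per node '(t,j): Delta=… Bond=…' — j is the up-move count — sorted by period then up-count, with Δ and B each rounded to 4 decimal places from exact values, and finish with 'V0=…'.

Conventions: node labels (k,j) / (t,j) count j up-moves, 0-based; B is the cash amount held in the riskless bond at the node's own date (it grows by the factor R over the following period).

No-arbitrage ⇒ martingale measure with p* = (R−d)/(u−d) = 0.7000.
Payoffs at expiry: V(4,0)=120.2500, V(4,1)=152.0600, V(4,2)=1.9800, V(4,3)=109.0500, V(4,4)=86.7300
  t=3,j=0: stock 35.8594 → up 48.4102 (V=152.0600), down 26.8945 (V=120.2500). Price 121.8094; hedge Δ=1.4785, bond B=68.7927.
  t=3,j=1: stock 64.5469 → up 87.1383 (V=1.9800), down 48.4102 (V=152.0600). Price 40.1744; hedge Δ=-3.8752, bond B=290.3077.
  t=3,j=2: stock 116.1844 → up 156.8489 (V=109.0500), down 87.1383 (V=1.9800). Price 65.7513; hedge Δ=1.5359, bond B=-112.6987.
  t=3,j=3: stock 209.1319 → up 282.3280 (V=86.7300), down 156.8489 (V=109.0500). Price 79.8513; hedge Δ=-0.1779, bond B=117.0513.
  t=2,j=0: stock 47.8125 → up 64.5469 (V=40.1744), down 35.8594 (V=121.8094). Price 55.2691; hedge Δ=-2.8457, bond B=191.3275.
  t=2,j=1: stock 86.0625 → up 116.1844 (V=65.7513), down 64.5469 (V=40.1744). Price 49.6395; hedge Δ=0.4953, bond B=7.0113.
  t=2,j=2: stock 154.9125 → up 209.1319 (V=79.8513), down 116.1844 (V=65.7513). Price 64.6336; hedge Δ=0.1517, bond B=41.1336.
  t=1,j=0: stock 63.7500 → up 86.0625 (V=49.6395), down 47.8125 (V=55.2691). Price 43.8704; hedge Δ=-0.1472, bond B=53.2531.
  t=1,j=1: stock 114.7500 → up 154.9125 (V=64.6336), down 86.0625 (V=49.6395). Price 51.3977; hedge Δ=0.2178, bond B=26.4076.
  t=0,j=0: stock 85.0000 → up 114.7500 (V=51.3977), down 63.7500 (V=43.8704). Price 41.9996; hedge Δ=0.1476, bond B=29.4541.
Check: Δ(0,0)·S0 + B(0,0) = 41.9996 = V0.

(0,0): Delta=0.1476 Bond=29.4541
(1,0): Delta=-0.1472 Bond=53.2531
(1,1): Delta=0.2178 Bond=26.4076
(2,0): Delta=-2.8457 Bond=191.3275
(2,1): Delta=0.4953 Bond=7.0113
(2,2): Delta=0.1517 Bond=41.1336
(3,0): Delta=1.4785 Bond=68.7927
(3,1): Delta=-3.8752 Bond=290.3077
(3,2): Delta=1.5359 Bond=-112.6987
(3,3): Delta=-0.1779 Bond=117.0513
V0=41.9996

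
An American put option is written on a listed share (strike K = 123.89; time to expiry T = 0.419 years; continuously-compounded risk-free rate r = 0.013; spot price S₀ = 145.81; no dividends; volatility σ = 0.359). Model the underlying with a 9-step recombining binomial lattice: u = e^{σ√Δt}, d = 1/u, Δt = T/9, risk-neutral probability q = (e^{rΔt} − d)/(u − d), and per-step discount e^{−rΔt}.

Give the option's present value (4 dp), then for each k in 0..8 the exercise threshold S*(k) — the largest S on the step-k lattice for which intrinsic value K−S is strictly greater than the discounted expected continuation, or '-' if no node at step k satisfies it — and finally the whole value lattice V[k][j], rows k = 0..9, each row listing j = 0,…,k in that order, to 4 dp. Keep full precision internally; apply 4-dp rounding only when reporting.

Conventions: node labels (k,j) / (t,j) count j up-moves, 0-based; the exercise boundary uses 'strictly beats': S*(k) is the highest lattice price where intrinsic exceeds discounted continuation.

Δt=0.04656, u=1.08054, d=0.92546, q=0.48455, disc=e^(-rΔt)=0.99939
k=9 terminal: V=max(K-S,0) → 51.2758 39.1082 24.9017 8.3146 0.0000 0.0000 0.0000 0.0000 0.0000 0.0000
k=8: j=0 S=78.4625 intr=45.4275 cont=45.3526 V=45.4275[EX]; j=1 S=91.6101 intr=32.2799 cont=32.2049 V=32.2799[EX]; j=2 S=106.9608 intr=16.9292 cont=16.8542 V=16.9292[EX]; j=3 S=124.8838 intr=0.0000 cont=4.2832 V=4.2832[hold]; j=4 S=145.8100 intr=0.0000 cont=0.0000 V=0.0000[hold]; j=5 S=170.2428 intr=0.0000 cont=0.0000 V=0.0000[hold]; j=6 S=198.7696 intr=0.0000 cont=0.0000 V=0.0000[hold]; j=7 S=232.0766 intr=0.0000 cont=0.0000 V=0.0000[hold]; j=8 S=270.9646 intr=0.0000 cont=0.0000 V=0.0000[hold]  S*(8)=106.9608
k=7: j=0 S=84.7818 intr=39.1082 cont=39.0332 V=39.1082[EX]; j=1 S=98.9883 intr=24.9017 cont=24.8267 V=24.9017[EX]; j=2 S=115.5754 intr=8.3146 cont=10.7951 V=10.7951[hold]; j=3 S=134.9418 intr=0.0000 cont=2.2064 V=2.2064[hold]; j=4 S=157.5535 intr=0.0000 cont=0.0000 V=0.0000[hold]; j=5 S=183.9540 intr=0.0000 cont=0.0000 V=0.0000[hold]; j=6 S=214.7784 intr=0.0000 cont=0.0000 V=0.0000[hold]; j=7 S=250.7679 intr=0.0000 cont=0.0000 V=0.0000[hold]  S*(7)=98.9883
k=6: j=0 S=91.6101 intr=32.2799 cont=32.2049 V=32.2799[EX]; j=1 S=106.9608 intr=16.9292 cont=18.0554 V=18.0554[hold]; j=2 S=124.8838 intr=0.0000 cont=6.6294 V=6.6294[hold]; j=3 S=145.8100 intr=0.0000 cont=1.1366 V=1.1366[hold]; j=4 S=170.2428 intr=0.0000 cont=0.0000 V=0.0000[hold]; j=5 S=198.7696 intr=0.0000 cont=0.0000 V=0.0000[hold]; j=6 S=232.0766 intr=0.0000 cont=0.0000 V=0.0000[hold]  S*(6)=91.6101
k=5: j=0 S=98.9883 intr=24.9017 cont=25.3721 V=25.3721[hold]; j=1 S=115.5754 intr=8.3146 cont=12.5114 V=12.5114[hold]; j=2 S=134.9418 intr=0.0000 cont=3.9655 V=3.9655[hold]; j=3 S=157.5535 intr=0.0000 cont=0.5855 V=0.5855[hold]; j=4 S=183.9540 intr=0.0000 cont=0.0000 V=0.0000[hold]; j=5 S=214.7784 intr=0.0000 cont=0.0000 V=0.0000[hold]  S*(5)=-
k=4: j=0 S=106.9608 intr=16.9292 cont=19.1289 V=19.1289[hold]; j=1 S=124.8838 intr=0.0000 cont=8.3654 V=8.3654[hold]; j=2 S=145.8100 intr=0.0000 cont=2.3263 V=2.3263[hold]; j=3 S=170.2428 intr=0.0000 cont=0.3016 V=0.3016[hold]; j=4 S=198.7696 intr=0.0000 cont=0.0000 V=0.0000[hold]  S*(4)=-
k=3: j=0 S=115.5754 intr=8.3146 cont=13.9050 V=13.9050[hold]; j=1 S=134.9418 intr=0.0000 cont=5.4359 V=5.4359[hold]; j=2 S=157.5535 intr=0.0000 cont=1.3444 V=1.3444[hold]; j=3 S=183.9540 intr=0.0000 cont=0.1554 V=0.1554[hold]  S*(3)=-
k=2: j=0 S=124.8838 intr=0.0000 cont=9.7954 V=9.7954[hold]; j=1 S=145.8100 intr=0.0000 cont=3.4513 V=3.4513[hold]; j=2 S=170.2428 intr=0.0000 cont=0.7678 V=0.7678[hold]  S*(2)=-
k=1: j=0 S=134.9418 intr=0.0000 cont=6.7173 V=6.7173[hold]; j=1 S=157.5535 intr=0.0000 cont=2.1497 V=2.1497[hold]  S*(1)=-
k=0: j=0 S=145.8100 intr=0.0000 cont=4.5014 V=4.5014[hold]  S*(0)=-

price = 4.5014
boundary = - - - - - - 91.6101 98.9883 106.9608
tree:
4.5014
6.7173 2.1497
9.7954 3.4513 0.7678
13.9050 5.4359 1.3444 0.1554
19.1289 8.3654 2.3263 0.3016 0.0000
25.3721 12.5114 3.9655 0.5855 0.0000 0.0000
32.2799 18.0554 6.6294 1.1366 0.0000 0.0000 0.0000
39.1082 24.9017 10.7951 2.2064 0.0000 0.0000 0.0000 0.0000
45.4275 32.2799 16.9292 4.2832 0.0000 0.0000 0.0000 0.0000 0.0000
51.2758 39.1082 24.9017 8.3146 0.0000 0.0000 0.0000 0.0000 0.0000 0.0000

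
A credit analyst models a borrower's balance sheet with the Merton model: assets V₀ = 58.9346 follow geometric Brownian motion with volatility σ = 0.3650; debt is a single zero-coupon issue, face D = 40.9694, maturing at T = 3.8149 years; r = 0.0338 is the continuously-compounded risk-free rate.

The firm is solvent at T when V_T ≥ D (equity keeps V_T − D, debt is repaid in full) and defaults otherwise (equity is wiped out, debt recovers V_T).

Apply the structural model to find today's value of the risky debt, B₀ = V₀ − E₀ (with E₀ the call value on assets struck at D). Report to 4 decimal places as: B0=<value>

B0=31.4144

With assets at 58.9346 and a single debt payment of 40.9694 at 3.8149 years:
d₁ = [ln(V₀/D) + (r + σ²/2)T] / (σ√T)
   = [ln(58.9346/40.9694) + (0.0338 + 0.5·0.3650²)·3.8149] / (0.3650·√3.8149)
   = [0.363603 + 0.383064] / 0.712910 = 1.047351
d₂ = d₁ − σ√T = 1.047351 − 0.712910 = 0.334441
N(d₁) = 0.852531,  N(d₂) = 0.630977,  e^(−rT) = 0.879024
E₀ = V₀·N(d₁) − D·e^(−rT)·N(d₂)
   = 58.9346·0.852531 − 40.9694·0.879024·0.630977 = 27.520174
B₀ = V₀ − E₀ = 58.9346 − 27.520174 = 31.414426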